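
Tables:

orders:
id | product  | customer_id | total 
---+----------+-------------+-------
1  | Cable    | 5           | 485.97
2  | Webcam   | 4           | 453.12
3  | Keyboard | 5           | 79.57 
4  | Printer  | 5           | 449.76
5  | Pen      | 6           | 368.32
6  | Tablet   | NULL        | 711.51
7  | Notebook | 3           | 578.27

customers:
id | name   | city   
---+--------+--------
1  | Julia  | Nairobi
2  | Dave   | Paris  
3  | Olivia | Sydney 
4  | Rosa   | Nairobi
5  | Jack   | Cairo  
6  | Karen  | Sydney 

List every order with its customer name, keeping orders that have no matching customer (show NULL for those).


LEFT JOIN keeps every row from orders (the left table); where customer_id has no match in customers, the customer columns become NULL. Walk through each order:
  - order 1 (Cable): customer_id=5 -> matches Jack
  - order 2 (Webcam): customer_id=4 -> matches Rosa
  - order 3 (Keyboard): customer_id=5 -> matches Jack
  - order 4 (Printer): customer_id=5 -> matches Jack
  - order 5 (Pen): customer_id=6 -> matches Karen
  - order 6 (Tablet): customer_id=NULL, no match -> kept with NULL
  - order 7 (Notebook): customer_id=3 -> matches Olivia
All 7 rows appear; 1 has NULL customer.

SQL:
SELECT a.product, b.name AS customer
FROM orders a
LEFT JOIN customers b ON a.customer_id = b.id

Result:
product  | customer
---------+---------
Cable    | Jack    
Webcam   | Rosa    
Keyboard | Jack    
Printer  | Jack    
Pen      | Karen   
Tablet   | NULL    
Notebook | Olivia  


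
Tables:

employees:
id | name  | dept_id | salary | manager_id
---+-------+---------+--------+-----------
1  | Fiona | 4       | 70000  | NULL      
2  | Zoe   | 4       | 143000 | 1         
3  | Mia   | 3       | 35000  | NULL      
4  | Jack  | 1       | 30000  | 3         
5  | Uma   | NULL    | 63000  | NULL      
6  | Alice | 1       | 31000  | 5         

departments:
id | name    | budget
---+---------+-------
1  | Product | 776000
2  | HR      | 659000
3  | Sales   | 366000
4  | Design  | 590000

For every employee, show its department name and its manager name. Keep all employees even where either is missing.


Two LEFT JOINs from the same base table employees: one to departments via dept_id, one to employees itself via manager_id. Both are LEFT so every employee is preserved.
Match against departments:
  - employee 1 (Fiona): dept_id=4 -> matches Design
  - employee 2 (Zoe): dept_id=4 -> matches Design
  - employee 3 (Mia): dept_id=3 -> matches Sales
  - employee 4 (Jack): dept_id=1 -> matches Product
  - employee 5 (Uma): dept_id=NULL, no match -> kept with NULL
  - employee 6 (Alice): dept_id=1 -> matches Product
Match against employees (self):
  - employee 1 (Fiona): manager_id=NULL -> NULL
  - employee 2 (Zoe): manager_id=1 -> Fiona
  - employee 3 (Mia): manager_id=NULL -> NULL
  - employee 4 (Jack): manager_id=3 -> Mia
  - employee 5 (Uma): manager_id=NULL -> NULL
  - employee 6 (Alice): manager_id=5 -> Uma

SQL:
SELECT a.name, b.name AS department, c.name AS manager
FROM employees a
LEFT JOIN departments b ON a.dept_id = b.id
LEFT JOIN employees c ON a.manager_id = c.id

Result:
name  | department | manager
------+------------+--------
Fiona | Design     | NULL   
Zoe   | Design     | Fiona  
Mia   | Sales      | NULL   
Jack  | Product    | Mia    
Uma   | NULL       | NULL   
Alice | Product    | Uma    


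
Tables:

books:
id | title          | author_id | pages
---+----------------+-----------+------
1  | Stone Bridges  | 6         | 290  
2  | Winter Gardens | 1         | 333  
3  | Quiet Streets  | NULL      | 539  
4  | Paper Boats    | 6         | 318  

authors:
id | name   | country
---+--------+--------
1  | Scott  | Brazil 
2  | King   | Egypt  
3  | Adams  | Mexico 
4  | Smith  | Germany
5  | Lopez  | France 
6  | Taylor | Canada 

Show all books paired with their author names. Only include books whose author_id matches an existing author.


INNER JOIN keeps only books rows whose author_id matches an id in authors. Walk through each book:
  - book 1 (Stone Bridges): author_id=6 -> matches Taylor
  - book 2 (Winter Gardens): author_id=1 -> matches Scott
  - book 3 (Quiet Streets): author_id=NULL, no match -> dropped
  - book 4 (Paper Boats): author_id=6 -> matches Taylor
So 1 of 4 rows is dropped.

SQL:
SELECT a.title, b.name AS author
FROM books a
INNER JOIN authors b ON a.author_id = b.id

Result:
title          | author
---------------+-------
Stone Bridges  | Taylor
Winter Gardens | Scott 
Paper Boats    | Taylor


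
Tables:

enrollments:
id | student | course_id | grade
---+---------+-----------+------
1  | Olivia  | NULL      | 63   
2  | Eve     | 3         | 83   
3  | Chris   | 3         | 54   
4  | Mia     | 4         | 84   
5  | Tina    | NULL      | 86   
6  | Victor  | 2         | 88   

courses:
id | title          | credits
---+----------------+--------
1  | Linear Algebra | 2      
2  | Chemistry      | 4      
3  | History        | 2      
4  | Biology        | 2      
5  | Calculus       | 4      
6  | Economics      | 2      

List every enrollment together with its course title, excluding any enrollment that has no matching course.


INNER JOIN keeps only enrollments rows whose course_id matches an id in courses. Walk through each enrollment:
  - enrollment 1 (Olivia): course_id=NULL, no match -> dropped
  - enrollment 2 (Eve): course_id=3 -> matches History
  - enrollment 3 (Chris): course_id=3 -> matches History
  - enrollment 4 (Mia): course_id=4 -> matches Biology
  - enrollment 5 (Tina): course_id=NULL, no match -> dropped
  - enrollment 6 (Victor): course_id=2 -> matches Chemistry
So 2 of 6 rows are dropped.

SQL:
SELECT a.student, b.title AS course
FROM enrollments a
INNER JOIN courses b ON a.course_id = b.id

Result:
student | course   
--------+----------
Eve     | History  
Chris   | History  
Mia     | Biology  
Victor  | Chemistry


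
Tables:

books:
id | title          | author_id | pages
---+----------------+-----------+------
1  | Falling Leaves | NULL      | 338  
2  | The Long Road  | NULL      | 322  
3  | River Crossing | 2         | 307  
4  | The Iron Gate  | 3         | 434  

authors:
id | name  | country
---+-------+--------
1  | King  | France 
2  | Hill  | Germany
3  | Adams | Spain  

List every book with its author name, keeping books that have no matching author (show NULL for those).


LEFT JOIN keeps every row from books (the left table); where author_id has no match in authors, the author columns become NULL. Walk through each book:
  - book 1 (Falling Leaves): author_id=NULL, no match -> kept with NULL
  - book 2 (The Long Road): author_id=NULL, no match -> kept with NULL
  - book 3 (River Crossing): author_id=2 -> matches Hill
  - book 4 (The Iron Gate): author_id=3 -> matches Adams
All 4 rows appear; 2 have NULL author.

SQL:
SELECT a.title, b.name AS author
FROM books a
LEFT JOIN authors b ON a.author_id = b.id

Result:
title          | author
---------------+-------
Falling Leaves | NULL  
The Long Road  | NULL  
River Crossing | Hill  
The Iron Gate  | Adams 


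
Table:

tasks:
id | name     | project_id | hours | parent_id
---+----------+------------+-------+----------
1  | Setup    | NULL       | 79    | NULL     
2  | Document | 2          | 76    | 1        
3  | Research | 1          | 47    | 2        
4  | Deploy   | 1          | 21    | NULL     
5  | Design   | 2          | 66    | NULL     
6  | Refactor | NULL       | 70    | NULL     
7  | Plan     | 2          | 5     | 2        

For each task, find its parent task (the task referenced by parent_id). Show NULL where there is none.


This is a self-join: tasks is joined to a second copy of itself, matching each row's parent_id to another row's id. Use LEFT JOIN so rows with parent_id=NULL are kept.
  - task 1 (Setup): parent_id=NULL -> NULL
  - task 2 (Document): parent_id=1 -> Setup
  - task 3 (Research): parent_id=2 -> Document
  - task 4 (Deploy): parent_id=NULL -> NULL
  - task 5 (Design): parent_id=NULL -> NULL
  - task 6 (Refactor): parent_id=NULL -> NULL
  - task 7 (Plan): parent_id=2 -> Document

SQL:
SELECT a.name AS item, b.name AS parent
FROM tasks a
LEFT JOIN tasks b ON a.parent_id = b.id

Result:
item     | parent  
---------+---------
Setup    | NULL    
Document | Setup   
Research | Document
Deploy   | NULL    
Design   | NULL    
Refactor | NULL    
Plan     | Document


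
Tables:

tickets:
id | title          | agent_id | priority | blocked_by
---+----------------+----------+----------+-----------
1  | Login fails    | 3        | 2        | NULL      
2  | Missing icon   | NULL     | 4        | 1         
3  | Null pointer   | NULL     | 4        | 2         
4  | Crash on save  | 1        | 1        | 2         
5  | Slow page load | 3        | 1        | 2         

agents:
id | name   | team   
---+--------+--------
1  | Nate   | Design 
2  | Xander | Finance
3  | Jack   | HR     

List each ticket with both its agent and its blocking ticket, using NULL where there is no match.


Two LEFT JOINs from the same base table tickets: one to agents via agent_id, one to tickets itself via blocked_by. Both are LEFT so every ticket is preserved.
Match against agents:
  - ticket 1 (Login fails): agent_id=3 -> matches Jack
  - ticket 2 (Missing icon): agent_id=NULL, no match -> kept with NULL
  - ticket 3 (Null pointer): agent_id=NULL, no match -> kept with NULL
  - ticket 4 (Crash on save): agent_id=1 -> matches Nate
  - ticket 5 (Slow page load): agent_id=3 -> matches Jack
Match against tickets (self):
  - ticket 1 (Login fails): blocked_by=NULL -> NULL
  - ticket 2 (Missing icon): blocked_by=1 -> Login fails
  - ticket 3 (Null pointer): blocked_by=2 -> Missing icon
  - ticket 4 (Crash on save): blocked_by=2 -> Missing icon
  - ticket 5 (Slow page load): blocked_by=2 -> Missing icon

SQL:
SELECT a.title, b.name AS agent, c.title AS blocked_by
FROM tickets a
LEFT JOIN agents b ON a.agent_id = b.id
LEFT JOIN tickets c ON a.blocked_by = c.id

Result:
title          | agent | blocked_by  
---------------+-------+-------------
Login fails    | Jack  | NULL        
Missing icon   | NULL  | Login fails 
Null pointer   | NULL  | Missing icon
Crash on save  | Nate  | Missing icon
Slow page load | Jack  | Missing icon


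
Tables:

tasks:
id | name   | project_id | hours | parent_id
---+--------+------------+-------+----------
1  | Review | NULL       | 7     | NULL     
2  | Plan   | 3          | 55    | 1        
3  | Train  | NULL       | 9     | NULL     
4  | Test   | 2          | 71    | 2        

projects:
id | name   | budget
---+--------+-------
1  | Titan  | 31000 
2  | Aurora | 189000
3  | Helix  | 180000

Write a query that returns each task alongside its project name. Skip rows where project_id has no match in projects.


INNER JOIN keeps only tasks rows whose project_id matches an id in projects. Walk through each task:
  - task 1 (Review): project_id=NULL, no match -> dropped
  - task 2 (Plan): project_id=3 -> matches Helix
  - task 3 (Train): project_id=NULL, no match -> dropped
  - task 4 (Test): project_id=2 -> matches Aurora
So 2 of 4 rows are dropped.

SQL:
SELECT a.name, b.name AS project
FROM tasks a
INNER JOIN projects b ON a.project_id = b.id

Result:
name | project
-----+--------
Plan | Helix  
Test | Aurora 


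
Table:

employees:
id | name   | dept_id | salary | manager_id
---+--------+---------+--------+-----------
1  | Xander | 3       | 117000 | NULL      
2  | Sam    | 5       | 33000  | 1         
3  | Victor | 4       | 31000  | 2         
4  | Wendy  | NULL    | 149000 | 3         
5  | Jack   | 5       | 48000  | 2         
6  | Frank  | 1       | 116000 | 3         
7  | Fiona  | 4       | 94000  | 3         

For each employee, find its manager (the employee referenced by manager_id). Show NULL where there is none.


This is a self-join: employees is joined to a second copy of itself, matching each row's manager_id to another row's id. Use LEFT JOIN so rows with manager_id=NULL are kept.
  - employee 1 (Xander): manager_id=NULL -> NULL
  - employee 2 (Sam): manager_id=1 -> Xander
  - employee 3 (Victor): manager_id=2 -> Sam
  - employee 4 (Wendy): manager_id=3 -> Victor
  - employee 5 (Jack): manager_id=2 -> Sam
  - employee 6 (Frank): manager_id=3 -> Victor
  - employee 7 (Fiona): manager_id=3 -> Victor

SQL:
SELECT a.name AS item, b.name AS manager
FROM employees a
LEFT JOIN employees b ON a.manager_id = b.id

Result:
item   | manager
-------+--------
Xander | NULL   
Sam    | Xander 
Victor | Sam    
Wendy  | Victor 
Jack   | Sam    
Frank  | Victor 
Fiona  | Victor 


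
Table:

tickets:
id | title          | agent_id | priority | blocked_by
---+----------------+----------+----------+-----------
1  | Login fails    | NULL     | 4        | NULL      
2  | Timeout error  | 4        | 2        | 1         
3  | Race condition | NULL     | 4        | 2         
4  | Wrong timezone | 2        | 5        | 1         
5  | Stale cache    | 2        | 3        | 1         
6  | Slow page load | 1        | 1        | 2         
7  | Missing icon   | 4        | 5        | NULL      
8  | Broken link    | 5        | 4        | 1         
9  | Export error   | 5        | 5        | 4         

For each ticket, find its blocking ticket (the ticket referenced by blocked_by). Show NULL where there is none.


This is a self-join: tickets is joined to a second copy of itself, matching each row's blocked_by to another row's id. Use LEFT JOIN so rows with blocked_by=NULL are kept.
  - ticket 1 (Login fails): blocked_by=NULL -> NULL
  - ticket 2 (Timeout error): blocked_by=1 -> Login fails
  - ticket 3 (Race condition): blocked_by=2 -> Timeout error
  - ticket 4 (Wrong timezone): blocked_by=1 -> Login fails
  - ticket 5 (Stale cache): blocked_by=1 -> Login fails
  - ticket 6 (Slow page load): blocked_by=2 -> Timeout error
  - ticket 7 (Missing icon): blocked_by=NULL -> NULL
  - ticket 8 (Broken link): blocked_by=1 -> Login fails
  - ticket 9 (Export error): blocked_by=4 -> Wrong timezone

SQL:
SELECT a.title AS item, b.title AS blocked_by
FROM tickets a
LEFT JOIN tickets b ON a.blocked_by = b.id

Result:
item           | blocked_by    
---------------+---------------
Login fails    | NULL          
Timeout error  | Login fails   
Race condition | Timeout error 
Wrong timezone | Login fails   
Stale cache    | Login fails   
Slow page load | Timeout error 
Missing icon   | NULL          
Broken link    | Login fails   
Export error   | Wrong timezone


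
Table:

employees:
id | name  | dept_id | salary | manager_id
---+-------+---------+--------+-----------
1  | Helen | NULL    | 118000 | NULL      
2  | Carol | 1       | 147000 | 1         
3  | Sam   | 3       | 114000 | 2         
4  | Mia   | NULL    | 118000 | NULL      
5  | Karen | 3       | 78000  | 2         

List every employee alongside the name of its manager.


This is a self-join: employees is joined to a second copy of itself, matching each row's manager_id to another row's id. Use LEFT JOIN so rows with manager_id=NULL are kept.
  - employee 1 (Helen): manager_id=NULL -> NULL
  - employee 2 (Carol): manager_id=1 -> Helen
  - employee 3 (Sam): manager_id=2 -> Carol
  - employee 4 (Mia): manager_id=NULL -> NULL
  - employee 5 (Karen): manager_id=2 -> Carol

SQL:
SELECT a.name AS item, b.name AS manager
FROM employees a
LEFT JOIN employees b ON a.manager_id = b.id

Result:
item  | manager
------+--------
Helen | NULL   
Carol | Helen  
Sam   | Carol  
Mia   | NULL   
Karen | Carol  


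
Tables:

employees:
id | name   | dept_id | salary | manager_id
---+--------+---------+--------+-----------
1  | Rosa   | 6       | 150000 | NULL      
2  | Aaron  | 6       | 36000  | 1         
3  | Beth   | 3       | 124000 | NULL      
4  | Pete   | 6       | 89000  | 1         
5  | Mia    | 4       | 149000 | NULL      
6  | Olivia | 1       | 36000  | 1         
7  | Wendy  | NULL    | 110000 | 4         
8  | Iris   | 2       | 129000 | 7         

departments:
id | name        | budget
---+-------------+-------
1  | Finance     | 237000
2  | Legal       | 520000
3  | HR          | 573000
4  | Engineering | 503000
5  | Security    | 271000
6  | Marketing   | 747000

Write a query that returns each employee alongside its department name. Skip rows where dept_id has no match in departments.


INNER JOIN keeps only employees rows whose dept_id matches an id in departments. Walk through each employee:
  - employee 1 (Rosa): dept_id=6 -> matches Marketing
  - employee 2 (Aaron): dept_id=6 -> matches Marketing
  - employee 3 (Beth): dept_id=3 -> matches HR
  - employee 4 (Pete): dept_id=6 -> matches Marketing
  - employee 5 (Mia): dept_id=4 -> matches Engineering
  - employee 6 (Olivia): dept_id=1 -> matches Finance
  - employee 7 (Wendy): dept_id=NULL, no match -> dropped
  - employee 8 (Iris): dept_id=2 -> matches Legal
So 1 of 8 rows is dropped.

SQL:
SELECT a.name, b.name AS department
FROM employees a
INNER JOIN departments b ON a.dept_id = b.id

Result:
name   | department 
-------+------------
Rosa   | Marketing  
Aaron  | Marketing  
Beth   | HR         
Pete   | Marketing  
Mia    | Engineering
Olivia | Finance    
Iris   | Legal      


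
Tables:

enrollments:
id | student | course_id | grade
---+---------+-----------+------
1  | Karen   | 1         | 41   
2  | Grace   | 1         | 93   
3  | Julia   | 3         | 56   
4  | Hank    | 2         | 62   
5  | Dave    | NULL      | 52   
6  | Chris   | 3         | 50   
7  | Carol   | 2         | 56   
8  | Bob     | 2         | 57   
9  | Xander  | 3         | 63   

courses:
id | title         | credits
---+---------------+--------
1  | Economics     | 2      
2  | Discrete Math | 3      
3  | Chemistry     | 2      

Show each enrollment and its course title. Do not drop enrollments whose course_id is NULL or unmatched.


LEFT JOIN keeps every row from enrollments (the left table); where course_id has no match in courses, the course columns become NULL. Walk through each enrollment:
  - enrollment 1 (Karen): course_id=1 -> matches Economics
  - enrollment 2 (Grace): course_id=1 -> matches Economics
  - enrollment 3 (Julia): course_id=3 -> matches Chemistry
  - enrollment 4 (Hank): course_id=2 -> matches Discrete Math
  - enrollment 5 (Dave): course_id=NULL, no match -> kept with NULL
  - enrollment 6 (Chris): course_id=3 -> matches Chemistry
  - enrollment 7 (Carol): course_id=2 -> matches Discrete Math
  - enrollment 8 (Bob): course_id=2 -> matches Discrete Math
  - enrollment 9 (Xander): course_id=3 -> matches Chemistry
All 9 rows appear; 1 has NULL course.

SQL:
SELECT a.student, b.title AS course
FROM enrollments a
LEFT JOIN courses b ON a.course_id = b.id

Result:
student | course       
--------+--------------
Karen   | Economics    
Grace   | Economics    
Julia   | Chemistry    
Hank    | Discrete Math
Dave    | NULL         
Chris   | Chemistry    
Carol   | Discrete Math
Bob     | Discrete Math
Xander  | Chemistry    


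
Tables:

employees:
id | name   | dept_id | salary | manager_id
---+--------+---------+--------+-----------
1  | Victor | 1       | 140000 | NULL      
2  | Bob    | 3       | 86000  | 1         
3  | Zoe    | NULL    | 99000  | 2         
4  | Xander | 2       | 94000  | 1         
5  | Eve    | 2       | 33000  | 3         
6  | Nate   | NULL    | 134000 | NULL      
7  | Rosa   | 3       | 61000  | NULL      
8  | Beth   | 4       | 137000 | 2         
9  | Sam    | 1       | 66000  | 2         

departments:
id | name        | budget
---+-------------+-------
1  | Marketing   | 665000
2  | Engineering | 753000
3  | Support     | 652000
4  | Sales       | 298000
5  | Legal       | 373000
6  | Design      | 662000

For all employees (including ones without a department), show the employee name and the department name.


LEFT JOIN keeps every row from employees (the left table); where dept_id has no match in departments, the department columns become NULL. Walk through each employee:
  - employee 1 (Victor): dept_id=1 -> matches Marketing
  - employee 2 (Bob): dept_id=3 -> matches Support
  - employee 3 (Zoe): dept_id=NULL, no match -> kept with NULL
  - employee 4 (Xander): dept_id=2 -> matches Engineering
  - employee 5 (Eve): dept_id=2 -> matches Engineering
  - employee 6 (Nate): dept_id=NULL, no match -> kept with NULL
  - employee 7 (Rosa): dept_id=3 -> matches Support
  - employee 8 (Beth): dept_id=4 -> matches Sales
  - employee 9 (Sam): dept_id=1 -> matches Marketing
All 9 rows appear; 2 have NULL department.

SQL:
SELECT a.name, b.name AS department
FROM employees a
LEFT JOIN departments b ON a.dept_id = b.id

Result:
name   | department 
-------+------------
Victor | Marketing  
Bob    | Support    
Zoe    | NULL       
Xander | Engineering
Eve    | Engineering
Nate   | NULL       
Rosa   | Support    
Beth   | Sales      
Sam    | Marketing  


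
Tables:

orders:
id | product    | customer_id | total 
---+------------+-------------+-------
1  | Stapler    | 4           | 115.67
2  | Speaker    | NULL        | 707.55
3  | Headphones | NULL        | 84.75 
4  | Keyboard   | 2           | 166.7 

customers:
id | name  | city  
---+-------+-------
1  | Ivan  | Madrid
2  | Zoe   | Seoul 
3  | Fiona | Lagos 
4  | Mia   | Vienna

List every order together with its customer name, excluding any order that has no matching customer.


INNER JOIN keeps only orders rows whose customer_id matches an id in customers. Walk through each order:
  - order 1 (Stapler): customer_id=4 -> matches Mia
  - order 2 (Speaker): customer_id=NULL, no match -> dropped
  - order 3 (Headphones): customer_id=NULL, no match -> dropped
  - order 4 (Keyboard): customer_id=2 -> matches Zoe
So 2 of 4 rows are dropped.

SQL:
SELECT a.product, b.name AS customer
FROM orders a
INNER JOIN customers b ON a.customer_id = b.id

Result:
product  | customer
---------+---------
Stapler  | Mia     
Keyboard | Zoe     


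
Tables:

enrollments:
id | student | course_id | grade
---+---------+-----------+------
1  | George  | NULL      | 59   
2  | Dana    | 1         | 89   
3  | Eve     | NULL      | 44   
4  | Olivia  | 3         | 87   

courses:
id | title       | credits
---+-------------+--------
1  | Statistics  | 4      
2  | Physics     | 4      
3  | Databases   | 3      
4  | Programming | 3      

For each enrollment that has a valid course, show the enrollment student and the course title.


INNER JOIN keeps only enrollments rows whose course_id matches an id in courses. Walk through each enrollment:
  - enrollment 1 (George): course_id=NULL, no match -> dropped
  - enrollment 2 (Dana): course_id=1 -> matches Statistics
  - enrollment 3 (Eve): course_id=NULL, no match -> dropped
  - enrollment 4 (Olivia): course_id=3 -> matches Databases
So 2 of 4 rows are dropped.

SQL:
SELECT a.student, b.title AS course
FROM enrollments a
INNER JOIN courses b ON a.course_id = b.id

Result:
student | course    
--------+-----------
Dana    | Statistics
Olivia  | Databases 


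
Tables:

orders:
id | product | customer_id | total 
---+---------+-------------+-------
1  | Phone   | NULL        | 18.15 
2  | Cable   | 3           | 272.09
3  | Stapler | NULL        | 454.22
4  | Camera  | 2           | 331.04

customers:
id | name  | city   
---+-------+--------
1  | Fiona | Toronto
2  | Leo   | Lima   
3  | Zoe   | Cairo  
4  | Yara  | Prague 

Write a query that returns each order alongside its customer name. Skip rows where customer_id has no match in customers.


INNER JOIN keeps only orders rows whose customer_id matches an id in customers. Walk through each order:
  - order 1 (Phone): customer_id=NULL, no match -> dropped
  - order 2 (Cable): customer_id=3 -> matches Zoe
  - order 3 (Stapler): customer_id=NULL, no match -> dropped
  - order 4 (Camera): customer_id=2 -> matches Leo
So 2 of 4 rows are dropped.

SQL:
SELECT a.product, b.name AS customer
FROM orders a
INNER JOIN customers b ON a.customer_id = b.id

Result:
product | customer
--------+---------
Cable   | Zoe     
Camera  | Leo     


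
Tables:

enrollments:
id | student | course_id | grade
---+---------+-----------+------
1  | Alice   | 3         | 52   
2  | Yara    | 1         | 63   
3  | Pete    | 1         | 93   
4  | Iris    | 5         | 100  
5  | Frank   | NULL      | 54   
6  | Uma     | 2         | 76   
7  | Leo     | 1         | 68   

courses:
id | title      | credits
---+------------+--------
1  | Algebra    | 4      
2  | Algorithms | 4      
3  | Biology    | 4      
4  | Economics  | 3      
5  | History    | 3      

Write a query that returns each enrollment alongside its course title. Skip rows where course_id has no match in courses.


INNER JOIN keeps only enrollments rows whose course_id matches an id in courses. Walk through each enrollment:
  - enrollment 1 (Alice): course_id=3 -> matches Biology
  - enrollment 2 (Yara): course_id=1 -> matches Algebra
  - enrollment 3 (Pete): course_id=1 -> matches Algebra
  - enrollment 4 (Iris): course_id=5 -> matches History
  - enrollment 5 (Frank): course_id=NULL, no match -> dropped
  - enrollment 6 (Uma): course_id=2 -> matches Algorithms
  - enrollment 7 (Leo): course_id=1 -> matches Algebra
So 1 of 7 rows is dropped.

SQL:
SELECT a.student, b.title AS course
FROM enrollments a
INNER JOIN courses b ON a.course_id = b.id

Result:
student | course    
--------+-----------
Alice   | Biology   
Yara    | Algebra   
Pete    | Algebra   
Iris    | History   
Uma     | Algorithms
Leo     | Algebra   


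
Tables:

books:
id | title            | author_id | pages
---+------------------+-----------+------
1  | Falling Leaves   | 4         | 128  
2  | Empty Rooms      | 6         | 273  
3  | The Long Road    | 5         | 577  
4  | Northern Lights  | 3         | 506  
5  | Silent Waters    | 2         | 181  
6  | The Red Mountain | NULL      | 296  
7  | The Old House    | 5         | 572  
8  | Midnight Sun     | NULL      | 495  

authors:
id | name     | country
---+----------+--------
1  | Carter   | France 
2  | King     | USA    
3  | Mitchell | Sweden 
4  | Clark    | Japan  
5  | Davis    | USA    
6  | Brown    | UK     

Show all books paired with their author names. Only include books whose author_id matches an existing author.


INNER JOIN keeps only books rows whose author_id matches an id in authors. Walk through each book:
  - book 1 (Falling Leaves): author_id=4 -> matches Clark
  - book 2 (Empty Rooms): author_id=6 -> matches Brown
  - book 3 (The Long Road): author_id=5 -> matches Davis
  - book 4 (Northern Lights): author_id=3 -> matches Mitchell
  - book 5 (Silent Waters): author_id=2 -> matches King
  - book 6 (The Red Mountain): author_id=NULL, no match -> dropped
  - book 7 (The Old House): author_id=5 -> matches Davis
  - book 8 (Midnight Sun): author_id=NULL, no match -> dropped
So 2 of 8 rows are dropped.

SQL:
SELECT a.title, b.name AS author
FROM books a
INNER JOIN authors b ON a.author_id = b.id

Result:
title           | author  
----------------+---------
Falling Leaves  | Clark   
Empty Rooms     | Brown   
The Long Road   | Davis   
Northern Lights | Mitchell
Silent Waters   | King    
The Old House   | Davis   


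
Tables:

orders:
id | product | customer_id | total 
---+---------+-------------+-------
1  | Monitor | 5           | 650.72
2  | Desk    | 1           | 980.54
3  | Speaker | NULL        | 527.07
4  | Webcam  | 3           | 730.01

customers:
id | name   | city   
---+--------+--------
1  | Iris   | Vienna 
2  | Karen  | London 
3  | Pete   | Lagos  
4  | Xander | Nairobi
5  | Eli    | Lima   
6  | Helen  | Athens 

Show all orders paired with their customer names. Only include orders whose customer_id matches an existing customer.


INNER JOIN keeps only orders rows whose customer_id matches an id in customers. Walk through each order:
  - order 1 (Monitor): customer_id=5 -> matches Eli
  - order 2 (Desk): customer_id=1 -> matches Iris
  - order 3 (Speaker): customer_id=NULL, no match -> dropped
  - order 4 (Webcam): customer_id=3 -> matches Pete
So 1 of 4 rows is dropped.

SQL:
SELECT a.product, b.name AS customer
FROM orders a
INNER JOIN customers b ON a.customer_id = b.id

Result:
product | customer
--------+---------
Monitor | Eli     
Desk    | Iris    
Webcam  | Pete    


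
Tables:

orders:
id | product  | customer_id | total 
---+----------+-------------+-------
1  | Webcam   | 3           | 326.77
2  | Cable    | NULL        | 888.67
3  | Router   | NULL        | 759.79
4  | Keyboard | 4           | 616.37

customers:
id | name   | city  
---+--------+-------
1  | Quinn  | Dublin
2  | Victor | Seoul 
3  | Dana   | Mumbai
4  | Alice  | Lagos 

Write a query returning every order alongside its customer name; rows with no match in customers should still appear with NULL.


LEFT JOIN keeps every row from orders (the left table); where customer_id has no match in customers, the customer columns become NULL. Walk through each order:
  - order 1 (Webcam): customer_id=3 -> matches Dana
  - order 2 (Cable): customer_id=NULL, no match -> kept with NULL
  - order 3 (Router): customer_id=NULL, no match -> kept with NULL
  - order 4 (Keyboard): customer_id=4 -> matches Alice
All 4 rows appear; 2 have NULL customer.

SQL:
SELECT a.product, b.name AS customer
FROM orders a
LEFT JOIN customers b ON a.customer_id = b.id

Result:
product  | customer
---------+---------
Webcam   | Dana    
Cable    | NULL    
Router   | NULL    
Keyboard | Alice   


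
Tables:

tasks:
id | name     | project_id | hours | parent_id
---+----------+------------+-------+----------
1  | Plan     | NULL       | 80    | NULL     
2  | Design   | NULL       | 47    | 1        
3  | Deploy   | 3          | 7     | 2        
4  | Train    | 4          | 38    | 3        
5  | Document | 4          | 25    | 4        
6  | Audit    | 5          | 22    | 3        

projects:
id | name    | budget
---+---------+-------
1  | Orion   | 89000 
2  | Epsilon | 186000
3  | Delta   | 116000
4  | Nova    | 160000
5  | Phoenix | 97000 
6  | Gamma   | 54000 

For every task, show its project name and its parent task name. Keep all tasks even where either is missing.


Two LEFT JOINs from the same base table tasks: one to projects via project_id, one to tasks itself via parent_id. Both are LEFT so every task is preserved.
Match against projects:
  - task 1 (Plan): project_id=NULL, no match -> kept with NULL
  - task 2 (Design): project_id=NULL, no match -> kept with NULL
  - task 3 (Deploy): project_id=3 -> matches Delta
  - task 4 (Train): project_id=4 -> matches Nova
  - task 5 (Document): project_id=4 -> matches Nova
  - task 6 (Audit): project_id=5 -> matches Phoenix
Match against tasks (self):
  - task 1 (Plan): parent_id=NULL -> NULL
  - task 2 (Design): parent_id=1 -> Plan
  - task 3 (Deploy): parent_id=2 -> Design
  - task 4 (Train): parent_id=3 -> Deploy
  - task 5 (Document): parent_id=4 -> Train
  - task 6 (Audit): parent_id=3 -> Deploy

SQL:
SELECT a.name, b.name AS project, c.name AS parent
FROM tasks a
LEFT JOIN projects b ON a.project_id = b.id
LEFT JOIN tasks c ON a.parent_id = c.id

Result:
name     | project | parent
---------+---------+-------
Plan     | NULL    | NULL  
Design   | NULL    | Plan  
Deploy   | Delta   | Design
Train    | Nova    | Deploy
Document | Nova    | Train 
Audit    | Phoenix | Deploy


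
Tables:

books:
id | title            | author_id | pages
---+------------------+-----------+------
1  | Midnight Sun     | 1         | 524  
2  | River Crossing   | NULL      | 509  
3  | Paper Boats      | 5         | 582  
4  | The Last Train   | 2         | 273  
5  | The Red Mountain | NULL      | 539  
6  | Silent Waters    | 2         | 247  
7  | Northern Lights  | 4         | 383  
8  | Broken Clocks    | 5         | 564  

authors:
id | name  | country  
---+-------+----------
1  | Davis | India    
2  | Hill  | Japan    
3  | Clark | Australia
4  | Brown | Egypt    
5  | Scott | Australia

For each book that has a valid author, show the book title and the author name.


INNER JOIN keeps only books rows whose author_id matches an id in authors. Walk through each book:
  - book 1 (Midnight Sun): author_id=1 -> matches Davis
  - book 2 (River Crossing): author_id=NULL, no match -> dropped
  - book 3 (Paper Boats): author_id=5 -> matches Scott
  - book 4 (The Last Train): author_id=2 -> matches Hill
  - book 5 (The Red Mountain): author_id=NULL, no match -> dropped
  - book 6 (Silent Waters): author_id=2 -> matches Hill
  - book 7 (Northern Lights): author_id=4 -> matches Brown
  - book 8 (Broken Clocks): author_id=5 -> matches Scott
So 2 of 8 rows are dropped.

SQL:
SELECT a.title, b.name AS author
FROM books a
INNER JOIN authors b ON a.author_id = b.id

Result:
title           | author
----------------+-------
Midnight Sun    | Davis 
Paper Boats     | Scott 
The Last Train  | Hill  
Silent Waters   | Hill  
Northern Lights | Brown 
Broken Clocks   | Scott 


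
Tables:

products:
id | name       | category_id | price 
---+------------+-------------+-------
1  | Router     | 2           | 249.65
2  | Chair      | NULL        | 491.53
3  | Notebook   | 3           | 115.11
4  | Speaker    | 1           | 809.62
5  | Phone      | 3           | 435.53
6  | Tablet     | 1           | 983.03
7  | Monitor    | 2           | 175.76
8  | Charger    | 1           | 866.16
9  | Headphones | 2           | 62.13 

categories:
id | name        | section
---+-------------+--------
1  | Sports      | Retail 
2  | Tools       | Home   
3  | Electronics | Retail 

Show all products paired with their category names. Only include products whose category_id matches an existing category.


INNER JOIN keeps only products rows whose category_id matches an id in categories. Walk through each product:
  - product 1 (Router): category_id=2 -> matches Tools
  - product 2 (Chair): category_id=NULL, no match -> dropped
  - product 3 (Notebook): category_id=3 -> matches Electronics
  - product 4 (Speaker): category_id=1 -> matches Sports
  - product 5 (Phone): category_id=3 -> matches Electronics
  - product 6 (Tablet): category_id=1 -> matches Sports
  - product 7 (Monitor): category_id=2 -> matches Tools
  - product 8 (Charger): category_id=1 -> matches Sports
  - product 9 (Headphones): category_id=2 -> matches Tools
So 1 of 9 rows is dropped.

SQL:
SELECT a.name, b.name AS category
FROM products a
INNER JOIN categories b ON a.category_id = b.id

Result:
name       | category   
-----------+------------
Router     | Tools      
Notebook   | Electronics
Speaker    | Sports     
Phone      | Electronics
Tablet     | Sports     
Monitor    | Tools      
Charger    | Sports     
Headphones | Tools      


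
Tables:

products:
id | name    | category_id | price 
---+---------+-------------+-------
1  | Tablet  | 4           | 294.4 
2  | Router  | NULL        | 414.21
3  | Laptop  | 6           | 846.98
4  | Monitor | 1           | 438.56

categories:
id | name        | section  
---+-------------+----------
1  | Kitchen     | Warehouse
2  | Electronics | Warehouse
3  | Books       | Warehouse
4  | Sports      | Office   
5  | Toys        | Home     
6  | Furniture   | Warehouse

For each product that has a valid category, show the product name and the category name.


INNER JOIN keeps only products rows whose category_id matches an id in categories. Walk through each product:
  - product 1 (Tablet): category_id=4 -> matches Sports
  - product 2 (Router): category_id=NULL, no match -> dropped
  - product 3 (Laptop): category_id=6 -> matches Furniture
  - product 4 (Monitor): category_id=1 -> matches Kitchen
So 1 of 4 rows is dropped.

SQL:
SELECT a.name, b.name AS category
FROM products a
INNER JOIN categories b ON a.category_id = b.id

Result:
name    | category 
--------+----------
Tablet  | Sports   
Laptop  | Furniture
Monitor | Kitchen  


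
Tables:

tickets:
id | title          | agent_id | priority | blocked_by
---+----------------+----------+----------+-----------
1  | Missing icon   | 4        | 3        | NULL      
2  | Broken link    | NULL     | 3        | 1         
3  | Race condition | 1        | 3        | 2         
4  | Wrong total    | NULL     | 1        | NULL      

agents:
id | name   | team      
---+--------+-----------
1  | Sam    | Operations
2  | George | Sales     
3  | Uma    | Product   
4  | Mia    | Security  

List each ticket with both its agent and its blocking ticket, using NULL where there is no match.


Two LEFT JOINs from the same base table tickets: one to agents via agent_id, one to tickets itself via blocked_by. Both are LEFT so every ticket is preserved.
Match against agents:
  - ticket 1 (Missing icon): agent_id=4 -> matches Mia
  - ticket 2 (Broken link): agent_id=NULL, no match -> kept with NULL
  - ticket 3 (Race condition): agent_id=1 -> matches Sam
  - ticket 4 (Wrong total): agent_id=NULL, no match -> kept with NULL
Match against tickets (self):
  - ticket 1 (Missing icon): blocked_by=NULL -> NULL
  - ticket 2 (Broken link): blocked_by=1 -> Missing icon
  - ticket 3 (Race condition): blocked_by=2 -> Broken link
  - ticket 4 (Wrong total): blocked_by=NULL -> NULL

SQL:
SELECT a.title, b.name AS agent, c.title AS blocked_by
FROM tickets a
LEFT JOIN agents b ON a.agent_id = b.id
LEFT JOIN tickets c ON a.blocked_by = c.id

Result:
title          | agent | blocked_by  
---------------+-------+-------------
Missing icon   | Mia   | NULL        
Broken link    | NULL  | Missing icon
Race condition | Sam   | Broken link 
Wrong total    | NULL  | NULL        


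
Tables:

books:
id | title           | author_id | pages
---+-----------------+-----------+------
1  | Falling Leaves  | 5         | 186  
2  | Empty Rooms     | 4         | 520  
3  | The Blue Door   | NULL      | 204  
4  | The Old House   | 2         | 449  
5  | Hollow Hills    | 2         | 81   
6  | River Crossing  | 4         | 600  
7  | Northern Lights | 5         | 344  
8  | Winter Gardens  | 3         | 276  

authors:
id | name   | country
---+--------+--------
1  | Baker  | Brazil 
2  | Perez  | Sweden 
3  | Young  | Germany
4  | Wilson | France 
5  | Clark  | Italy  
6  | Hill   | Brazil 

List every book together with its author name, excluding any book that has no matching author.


INNER JOIN keeps only books rows whose author_id matches an id in authors. Walk through each book:
  - book 1 (Falling Leaves): author_id=5 -> matches Clark
  - book 2 (Empty Rooms): author_id=4 -> matches Wilson
  - book 3 (The Blue Door): author_id=NULL, no match -> dropped
  - book 4 (The Old House): author_id=2 -> matches Perez
  - book 5 (Hollow Hills): author_id=2 -> matches Perez
  - book 6 (River Crossing): author_id=4 -> matches Wilson
  - book 7 (Northern Lights): author_id=5 -> matches Clark
  - book 8 (Winter Gardens): author_id=3 -> matches Young
So 1 of 8 rows is dropped.

SQL:
SELECT a.title, b.name AS author
FROM books a
INNER JOIN authors b ON a.author_id = b.id

Result:
title           | author
----------------+-------
Falling Leaves  | Clark 
Empty Rooms     | Wilson
The Old House   | Perez 
Hollow Hills    | Perez 
River Crossing  | Wilson
Northern Lights | Clark 
Winter Gardens  | Young 


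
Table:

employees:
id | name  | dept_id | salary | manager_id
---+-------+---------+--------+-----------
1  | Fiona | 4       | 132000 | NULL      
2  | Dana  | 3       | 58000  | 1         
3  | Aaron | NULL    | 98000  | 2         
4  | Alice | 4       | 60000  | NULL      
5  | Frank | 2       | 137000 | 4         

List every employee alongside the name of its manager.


This is a self-join: employees is joined to a second copy of itself, matching each row's manager_id to another row's id. Use LEFT JOIN so rows with manager_id=NULL are kept.
  - employee 1 (Fiona): manager_id=NULL -> NULL
  - employee 2 (Dana): manager_id=1 -> Fiona
  - employee 3 (Aaron): manager_id=2 -> Dana
  - employee 4 (Alice): manager_id=NULL -> NULL
  - employee 5 (Frank): manager_id=4 -> Alice

SQL:
SELECT a.name AS item, b.name AS manager
FROM employees a
LEFT JOIN employees b ON a.manager_id = b.id

Result:
item  | manager
------+--------
Fiona | NULL   
Dana  | Fiona  
Aaron | Dana   
Alice | NULL   
Frank | Alice  


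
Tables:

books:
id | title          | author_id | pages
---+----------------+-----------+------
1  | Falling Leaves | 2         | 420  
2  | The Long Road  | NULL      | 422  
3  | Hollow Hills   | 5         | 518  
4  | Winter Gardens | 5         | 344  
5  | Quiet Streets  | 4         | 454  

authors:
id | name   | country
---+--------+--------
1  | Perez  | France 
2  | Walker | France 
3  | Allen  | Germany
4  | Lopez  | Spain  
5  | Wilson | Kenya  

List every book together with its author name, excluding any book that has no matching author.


INNER JOIN keeps only books rows whose author_id matches an id in authors. Walk through each book:
  - book 1 (Falling Leaves): author_id=2 -> matches Walker
  - book 2 (The Long Road): author_id=NULL, no match -> dropped
  - book 3 (Hollow Hills): author_id=5 -> matches Wilson
  - book 4 (Winter Gardens): author_id=5 -> matches Wilson
  - book 5 (Quiet Streets): author_id=4 -> matches Lopez
So 1 of 5 rows is dropped.

SQL:
SELECT a.title, b.name AS author
FROM books a
INNER JOIN authors b ON a.author_id = b.id

Result:
title          | author
---------------+-------
Falling Leaves | Walker
Hollow Hills   | Wilson
Winter Gardens | Wilson
Quiet Streets  | Lopez 
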